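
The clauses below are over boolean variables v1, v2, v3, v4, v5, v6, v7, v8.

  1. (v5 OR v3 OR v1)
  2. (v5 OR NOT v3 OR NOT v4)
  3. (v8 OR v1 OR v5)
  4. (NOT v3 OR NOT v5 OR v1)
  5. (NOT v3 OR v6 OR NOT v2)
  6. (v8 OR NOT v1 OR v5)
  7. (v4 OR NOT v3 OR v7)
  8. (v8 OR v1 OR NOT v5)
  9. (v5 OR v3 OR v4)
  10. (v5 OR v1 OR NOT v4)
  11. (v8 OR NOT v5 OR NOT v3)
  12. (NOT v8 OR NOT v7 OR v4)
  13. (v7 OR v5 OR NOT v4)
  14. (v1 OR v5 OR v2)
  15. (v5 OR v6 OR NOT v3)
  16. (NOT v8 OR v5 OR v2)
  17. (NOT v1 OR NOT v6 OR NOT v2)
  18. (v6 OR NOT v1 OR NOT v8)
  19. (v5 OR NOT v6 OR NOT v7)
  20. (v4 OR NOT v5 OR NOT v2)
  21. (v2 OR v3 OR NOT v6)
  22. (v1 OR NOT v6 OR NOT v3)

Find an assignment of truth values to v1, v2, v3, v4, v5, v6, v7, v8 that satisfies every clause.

v1=0  v2=0  v3=0  v4=0  v5=1  v6=0  v7=0  v8=1

Check each clause:
  1. (v3 OR v1 OR v5) — v5 is true.
  2. (v5 OR NOT v4 OR NOT v3) — NOT v3 is true.
  3. (v5 OR v1 OR v8) — v8 is true.
  4. (NOT v5 OR v1 OR NOT v3) — NOT v3 is true.
  5. (v6 OR NOT v2 OR NOT v3) — NOT v3 is true.
  6. (v5 OR NOT v1 OR v8) — v8 is true.
  7. (v4 OR NOT v3 OR v7) — NOT v3 is true.
  8. (NOT v5 OR v1 OR v8) — v8 is true.
  9. (v5 OR v4 OR v3) — v5 is true.
  10. (v1 OR NOT v4 OR v5) — NOT v4 is true.
  11. (v8 OR NOT v5 OR NOT v3) — v8 is true.
  12. (NOT v7 OR v4 OR NOT v8) — NOT v7 is true.
  13. (v7 OR v5 OR NOT v4) — NOT v4 is true.
  14. (v1 OR v5 OR v2) — v5 is true.
  15. (NOT v3 OR v5 OR v6) — v5 is true.
  16. (v5 OR NOT v8 OR v2) — v5 is true.
  17. (NOT v1 OR NOT v6 OR NOT v2) — NOT v6 is true.
  18. (NOT v8 OR NOT v1 OR v6) — NOT v1 is true.
  19. (v5 OR NOT v6 OR NOT v7) — NOT v7 is true.
  20. (NOT v5 OR NOT v2 OR v4) — NOT v2 is true.
  21. (v3 OR v2 OR NOT v6) — NOT v6 is true.
  22. (NOT v6 OR v1 OR NOT v3) — NOT v6 is true.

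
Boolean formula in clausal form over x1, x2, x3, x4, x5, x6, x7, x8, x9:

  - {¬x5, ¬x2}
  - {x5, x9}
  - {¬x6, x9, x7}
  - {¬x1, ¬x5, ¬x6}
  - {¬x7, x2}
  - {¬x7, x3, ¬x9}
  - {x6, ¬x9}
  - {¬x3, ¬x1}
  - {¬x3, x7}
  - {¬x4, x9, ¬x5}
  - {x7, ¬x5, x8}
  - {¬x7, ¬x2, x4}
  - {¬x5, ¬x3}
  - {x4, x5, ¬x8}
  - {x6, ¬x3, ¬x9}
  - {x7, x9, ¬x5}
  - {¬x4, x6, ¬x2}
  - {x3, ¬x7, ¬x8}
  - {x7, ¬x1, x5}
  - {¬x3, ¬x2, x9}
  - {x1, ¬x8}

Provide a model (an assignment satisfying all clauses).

x1=False, x2=True, x3=False, x4=True, x5=False, x6=True, x7=False, x8=False, x9=True

Check each clause:
  1. {¬x2, ¬x5} — ¬x5 is true.
  2. {x5, x9} — x9 is true.
  3. {x7, x9, ¬x6} — x9 is true.
  4. {¬x5, ¬x1, ¬x6} — ¬x5 is true.
  5. {¬x7, x2} — ¬x7 is true.
  6. {¬x9, x3, ¬x7} — ¬x7 is true.
  7. {¬x9, x6} — x6 is true.
  8. {¬x3, ¬x1} — ¬x3 is true.
  9. {x7, ¬x3} — ¬x3 is true.
  10. {¬x5, x9, ¬x4} — x9 is true.
  11. {x7, ¬x5, x8} — ¬x5 is true.
  12. {¬x2, ¬x7, x4} — ¬x7 is true.
  13. {¬x3, ¬x5} — ¬x5 is true.
  14. {¬x8, x5, x4} — ¬x8 is true.
  15. {x6, ¬x9, ¬x3} — ¬x3 is true.
  16. {¬x5, x7, x9} — x9 is true.
  17. {¬x2, ¬x4, x6} — x6 is true.
  18. {x3, ¬x7, ¬x8} — ¬x8 is true.
  19. {x7, ¬x1, x5} — ¬x1 is true.
  20. {x9, ¬x2, ¬x3} — x9 is true.
  21. {x1, ¬x8} — ¬x8 is true.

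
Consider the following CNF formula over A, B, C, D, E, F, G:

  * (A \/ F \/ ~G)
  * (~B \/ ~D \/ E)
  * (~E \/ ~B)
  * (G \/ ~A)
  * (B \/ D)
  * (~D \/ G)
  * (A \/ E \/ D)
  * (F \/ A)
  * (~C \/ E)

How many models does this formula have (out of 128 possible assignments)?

11

Case analysis on A and D:
  A=1, D=1: F free; 3 ways for (B,C,E,G) × 2^1 = 6.
  A=1, D=0: remaining (B,C,E,F,G) ∈ {(1,0,0,0,1); (1,0,0,1,1)} — 2.
  A=0, D=1: remaining (B,C,E,F,G) ∈ {(0,0,0,1,1); (0,0,1,1,1); (0,1,1,1,1)} — 3.
  A=0, D=0: a clause becomes empty — 0.
Total: 6 + 2 + 3 + 0 = 11.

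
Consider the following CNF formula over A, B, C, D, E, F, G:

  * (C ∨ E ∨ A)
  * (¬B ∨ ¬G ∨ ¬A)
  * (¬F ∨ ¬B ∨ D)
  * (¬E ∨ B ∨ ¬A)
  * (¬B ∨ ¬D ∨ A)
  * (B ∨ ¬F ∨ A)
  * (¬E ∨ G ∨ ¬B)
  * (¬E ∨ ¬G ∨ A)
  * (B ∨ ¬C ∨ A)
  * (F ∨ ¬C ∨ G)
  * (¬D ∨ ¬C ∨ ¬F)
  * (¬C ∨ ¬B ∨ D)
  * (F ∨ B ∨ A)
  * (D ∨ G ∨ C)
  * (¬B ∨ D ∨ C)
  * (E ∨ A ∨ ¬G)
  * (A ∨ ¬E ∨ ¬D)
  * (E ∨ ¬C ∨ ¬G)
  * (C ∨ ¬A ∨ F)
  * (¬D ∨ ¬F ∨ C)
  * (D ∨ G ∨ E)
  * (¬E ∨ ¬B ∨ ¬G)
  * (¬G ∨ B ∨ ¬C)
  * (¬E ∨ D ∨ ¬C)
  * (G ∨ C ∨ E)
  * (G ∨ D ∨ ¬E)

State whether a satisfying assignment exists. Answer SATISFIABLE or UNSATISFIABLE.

Branch on A: take A = True.
Set B = False and propagate.
  then E is forced to False.
Set C = False and propagate.
  then F is forced to True.
  then D is forced to False.
  then G is forced to True.
So A=True, B=False, C=False, D=False, E=False, F=True, G=True is a satisfying assignment.

SATISFIABLE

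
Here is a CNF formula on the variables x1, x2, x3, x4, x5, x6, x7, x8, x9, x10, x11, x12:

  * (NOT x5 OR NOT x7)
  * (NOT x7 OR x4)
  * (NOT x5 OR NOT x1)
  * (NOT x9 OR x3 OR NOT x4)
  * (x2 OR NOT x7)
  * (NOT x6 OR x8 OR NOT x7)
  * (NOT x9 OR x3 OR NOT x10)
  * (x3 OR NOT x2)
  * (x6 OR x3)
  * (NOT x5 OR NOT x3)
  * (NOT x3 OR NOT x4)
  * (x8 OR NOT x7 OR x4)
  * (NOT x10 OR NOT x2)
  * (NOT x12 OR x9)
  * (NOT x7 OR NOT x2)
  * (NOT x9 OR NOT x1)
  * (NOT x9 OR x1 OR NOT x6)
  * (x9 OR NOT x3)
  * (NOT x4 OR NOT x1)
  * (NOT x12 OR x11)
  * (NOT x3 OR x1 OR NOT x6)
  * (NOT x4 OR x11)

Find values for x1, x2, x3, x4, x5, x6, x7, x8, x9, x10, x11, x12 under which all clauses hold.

x1 = True, x2 = False, x3 = False, x4 = False, x5 = False, x6 = True, x7 = False, x8 = True, x9 = False, x10 = True, x11 = False, x12 = False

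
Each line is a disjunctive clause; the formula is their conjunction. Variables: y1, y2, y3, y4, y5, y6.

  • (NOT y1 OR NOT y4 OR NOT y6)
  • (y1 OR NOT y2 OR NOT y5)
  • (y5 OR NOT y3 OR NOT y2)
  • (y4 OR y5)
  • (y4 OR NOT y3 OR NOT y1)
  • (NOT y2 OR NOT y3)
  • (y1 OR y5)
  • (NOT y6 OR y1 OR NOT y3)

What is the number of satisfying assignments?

16

Case analysis on y1 and y3:
  y1=1, y3=1: remaining (y2,y4,y5,y6) ∈ {(0,1,0,0); (0,1,1,0)} — 2.
  y1=1, y3=0: y2 free; 4 ways for (y4,y5,y6) × 2^1 = 8.
  y1=0, y3=1: remaining (y2,y4,y5,y6) ∈ {(0,0,1,0); (0,1,1,0)} — 2.
  y1=0, y3=0: remaining (y2,y4,y5,y6) ∈ {(0,0,1,0); (0,0,1,1); (0,1,1,0); (0,1,1,1)} — 4.
Total: 2 + 8 + 2 + 4 = 16.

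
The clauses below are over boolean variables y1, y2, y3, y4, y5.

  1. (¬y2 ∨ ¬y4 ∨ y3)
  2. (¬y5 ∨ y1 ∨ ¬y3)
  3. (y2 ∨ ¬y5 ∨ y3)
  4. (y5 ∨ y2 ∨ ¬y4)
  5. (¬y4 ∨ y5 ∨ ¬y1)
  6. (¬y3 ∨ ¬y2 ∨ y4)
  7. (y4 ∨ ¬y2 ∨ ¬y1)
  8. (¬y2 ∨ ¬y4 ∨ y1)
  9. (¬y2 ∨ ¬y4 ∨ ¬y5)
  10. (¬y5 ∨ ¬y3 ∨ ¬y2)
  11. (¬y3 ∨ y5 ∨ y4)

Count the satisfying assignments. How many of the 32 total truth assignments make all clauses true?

6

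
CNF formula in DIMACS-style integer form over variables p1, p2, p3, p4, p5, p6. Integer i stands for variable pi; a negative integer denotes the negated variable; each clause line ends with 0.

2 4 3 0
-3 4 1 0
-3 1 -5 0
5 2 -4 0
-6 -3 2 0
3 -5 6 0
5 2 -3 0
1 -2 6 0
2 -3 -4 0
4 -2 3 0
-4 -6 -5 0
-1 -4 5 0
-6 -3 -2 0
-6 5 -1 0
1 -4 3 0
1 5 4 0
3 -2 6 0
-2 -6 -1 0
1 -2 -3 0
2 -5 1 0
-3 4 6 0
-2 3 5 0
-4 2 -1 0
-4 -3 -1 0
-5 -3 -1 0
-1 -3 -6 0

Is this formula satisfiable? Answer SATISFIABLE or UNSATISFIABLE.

UNSATISFIABLE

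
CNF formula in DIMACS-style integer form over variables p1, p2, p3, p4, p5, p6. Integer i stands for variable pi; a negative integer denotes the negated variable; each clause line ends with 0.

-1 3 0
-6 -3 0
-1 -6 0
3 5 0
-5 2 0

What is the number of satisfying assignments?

16

Case analysis on p3 and p1:
  p3=T, p1=T: p4 free; 3 ways for (p2,p5,p6) × 2^1 = 6.
  p3=T, p1=F: p4 free; 3 ways for (p2,p5,p6) × 2^1 = 6.
  p3=F, p1=T: a clause becomes empty — 0.
  p3=F, p1=F: remaining (p2,p4,p5,p6) ∈ {(T,F,T,F); (T,F,T,T); (T,T,T,F); (T,T,T,T)} — 4.
Total: 6 + 6 + 0 + 4 = 16.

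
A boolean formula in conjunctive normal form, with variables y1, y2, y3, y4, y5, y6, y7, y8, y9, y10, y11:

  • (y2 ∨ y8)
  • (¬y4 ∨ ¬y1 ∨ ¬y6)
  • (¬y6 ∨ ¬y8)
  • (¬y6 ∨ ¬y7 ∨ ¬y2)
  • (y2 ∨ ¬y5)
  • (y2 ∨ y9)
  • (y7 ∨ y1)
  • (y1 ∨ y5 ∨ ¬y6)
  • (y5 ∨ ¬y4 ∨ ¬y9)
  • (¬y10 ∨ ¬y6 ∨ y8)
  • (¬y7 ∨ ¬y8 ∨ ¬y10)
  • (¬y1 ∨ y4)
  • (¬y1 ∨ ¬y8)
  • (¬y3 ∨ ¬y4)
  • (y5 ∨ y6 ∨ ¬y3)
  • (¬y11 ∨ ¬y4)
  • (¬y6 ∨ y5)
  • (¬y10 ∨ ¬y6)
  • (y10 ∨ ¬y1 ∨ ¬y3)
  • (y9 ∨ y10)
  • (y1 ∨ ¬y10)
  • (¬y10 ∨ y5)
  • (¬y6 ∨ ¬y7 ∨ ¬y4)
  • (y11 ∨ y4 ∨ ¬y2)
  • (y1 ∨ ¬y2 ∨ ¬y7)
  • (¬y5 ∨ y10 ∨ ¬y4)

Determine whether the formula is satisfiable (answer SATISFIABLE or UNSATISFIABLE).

SATISFIABLE

y3 occurs only negated in the remaining clauses — set y3 = False.
Branch on y1: take y1 = True.
  then y4 is forced to True.
  then y6 is forced to False.
  then y8 is forced to False.
  then y2 is forced to True.
  then y11 is forced to False.
Set y5 = True and propagate.
  then y10 is forced to True.
y7, y9 are now unconstrained; take y7 = True, y9 = False.
So y1=True, y2=True, y3=False, y4=True, y5=True, y6=False, y7=True, y8=False, y9=False, y10=True, y11=False is a satisfying assignment.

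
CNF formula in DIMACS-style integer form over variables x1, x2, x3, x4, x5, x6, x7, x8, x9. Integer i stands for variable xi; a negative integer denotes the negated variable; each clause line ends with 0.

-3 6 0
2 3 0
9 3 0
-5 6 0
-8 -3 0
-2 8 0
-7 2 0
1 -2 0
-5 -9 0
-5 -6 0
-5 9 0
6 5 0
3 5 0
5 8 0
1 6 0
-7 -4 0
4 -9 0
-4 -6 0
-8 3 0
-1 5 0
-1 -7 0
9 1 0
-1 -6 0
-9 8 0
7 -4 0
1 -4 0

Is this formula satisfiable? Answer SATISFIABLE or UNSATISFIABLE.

UNSATISFIABLE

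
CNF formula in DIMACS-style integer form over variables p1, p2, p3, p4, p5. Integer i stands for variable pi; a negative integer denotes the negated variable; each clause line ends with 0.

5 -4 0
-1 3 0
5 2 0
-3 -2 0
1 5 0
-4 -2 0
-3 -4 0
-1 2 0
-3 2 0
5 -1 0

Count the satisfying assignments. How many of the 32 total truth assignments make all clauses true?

3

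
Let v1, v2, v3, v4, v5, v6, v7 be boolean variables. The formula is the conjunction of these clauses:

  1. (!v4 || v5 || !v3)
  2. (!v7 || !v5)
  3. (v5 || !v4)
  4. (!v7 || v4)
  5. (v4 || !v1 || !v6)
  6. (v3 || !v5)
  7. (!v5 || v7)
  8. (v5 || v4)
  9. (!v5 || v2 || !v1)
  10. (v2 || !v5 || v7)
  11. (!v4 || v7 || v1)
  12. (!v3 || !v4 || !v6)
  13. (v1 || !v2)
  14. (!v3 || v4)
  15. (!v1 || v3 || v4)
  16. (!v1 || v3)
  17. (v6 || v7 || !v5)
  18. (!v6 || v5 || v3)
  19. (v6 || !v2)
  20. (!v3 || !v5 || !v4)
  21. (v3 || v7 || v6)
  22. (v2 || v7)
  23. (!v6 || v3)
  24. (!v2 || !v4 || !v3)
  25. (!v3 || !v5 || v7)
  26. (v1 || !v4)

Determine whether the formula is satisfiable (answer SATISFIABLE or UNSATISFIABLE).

v3 = True:
  propagation gives v4=True, v5=True; an empty clause results — contradiction.
v3 = False:
  propagation gives v5=False, v4=False; an empty clause results — contradiction.
Every branch closes, so no satisfying assignment exists.

UNSATISFIABLE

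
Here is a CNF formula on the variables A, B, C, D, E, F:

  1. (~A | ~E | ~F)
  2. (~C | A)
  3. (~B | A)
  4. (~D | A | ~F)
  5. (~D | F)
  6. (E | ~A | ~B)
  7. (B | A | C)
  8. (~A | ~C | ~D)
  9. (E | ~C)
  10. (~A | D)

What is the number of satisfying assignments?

Satisfying assignments:
  A=1 B=0 C=0 D=1 E=0 F=1
That's 1 in total.

1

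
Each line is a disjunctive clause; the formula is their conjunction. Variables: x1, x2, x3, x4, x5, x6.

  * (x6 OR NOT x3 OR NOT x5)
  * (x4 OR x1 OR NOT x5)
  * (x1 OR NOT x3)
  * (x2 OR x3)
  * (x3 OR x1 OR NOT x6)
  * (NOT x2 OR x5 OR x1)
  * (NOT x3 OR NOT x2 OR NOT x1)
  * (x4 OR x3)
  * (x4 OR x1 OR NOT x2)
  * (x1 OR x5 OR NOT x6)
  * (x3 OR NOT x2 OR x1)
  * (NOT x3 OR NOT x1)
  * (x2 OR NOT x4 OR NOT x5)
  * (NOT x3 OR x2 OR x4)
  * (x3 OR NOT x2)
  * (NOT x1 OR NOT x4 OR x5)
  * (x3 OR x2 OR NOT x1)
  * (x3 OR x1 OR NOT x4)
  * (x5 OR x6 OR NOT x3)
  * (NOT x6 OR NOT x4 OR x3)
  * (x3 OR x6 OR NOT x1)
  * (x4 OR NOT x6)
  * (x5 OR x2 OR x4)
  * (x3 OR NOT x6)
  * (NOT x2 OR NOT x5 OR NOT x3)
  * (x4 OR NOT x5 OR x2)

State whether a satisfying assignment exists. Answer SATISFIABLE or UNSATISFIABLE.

UNSATISFIABLE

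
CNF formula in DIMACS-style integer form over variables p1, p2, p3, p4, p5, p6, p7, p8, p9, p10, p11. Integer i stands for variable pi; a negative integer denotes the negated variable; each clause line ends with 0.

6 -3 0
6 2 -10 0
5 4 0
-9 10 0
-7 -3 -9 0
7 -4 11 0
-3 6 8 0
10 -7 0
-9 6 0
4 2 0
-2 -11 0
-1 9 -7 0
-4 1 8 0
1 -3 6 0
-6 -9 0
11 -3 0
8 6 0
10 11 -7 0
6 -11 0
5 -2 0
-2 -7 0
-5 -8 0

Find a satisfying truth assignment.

p1=True, p2=False, p3=True, p4=True, p5=False, p6=True, p7=False, p8=True, p9=False, p10=True, p11=True

Check each clause:
  1. (p6 \/ ~p3) — p6 is true.
  2. (p6 \/ p2 \/ ~p10) — p6 is true.
  3. (p4 \/ p5) — p4 is true.
  4. (~p9 \/ p10) — p10 is true.
  5. (~p9 \/ ~p3 \/ ~p7) — ~p7 is true.
  6. (p7 \/ ~p4 \/ p11) — p11 is true.
  7. (p8 \/ ~p3 \/ p6) — p8 is true.
  8. (p10 \/ ~p7) — ~p7 is true.
  9. (p6 \/ ~p9) — p6 is true.
  10. (p2 \/ p4) — p4 is true.
  11. (~p11 \/ ~p2) — ~p2 is true.
  12. (p9 \/ ~p7 \/ ~p1) — ~p7 is true.
  13. (~p4 \/ p1 \/ p8) — p8 is true.
  14. (p1 \/ p6 \/ ~p3) — p1 is true.
  15. (~p6 \/ ~p9) — ~p9 is true.
  16. (~p3 \/ p11) — p11 is true.
  17. (p8 \/ p6) — p8 is true.
  18. (p10 \/ p11 \/ ~p7) — ~p7 is true.
  19. (~p11 \/ p6) — p6 is true.
  20. (p5 \/ ~p2) — ~p2 is true.
  21. (~p7 \/ ~p2) — ~p7 is true.
  22. (~p5 \/ ~p8) — ~p5 is true.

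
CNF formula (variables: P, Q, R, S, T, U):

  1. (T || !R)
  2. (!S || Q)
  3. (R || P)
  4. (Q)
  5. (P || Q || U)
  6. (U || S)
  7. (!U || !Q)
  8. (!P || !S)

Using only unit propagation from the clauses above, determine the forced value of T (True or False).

(Q) stands alone — Q = True.
In (!U || !Q), !Q is now false; !U must hold, so U = False.
From (S || U) and U = False: S = True.
In (!P || !S), !S is now false; !P must hold, so P = False.
In (R || P), P is now false; R must hold, so R = True.
(!R || T): since R = True, the clause reduces to (T). T = True.

True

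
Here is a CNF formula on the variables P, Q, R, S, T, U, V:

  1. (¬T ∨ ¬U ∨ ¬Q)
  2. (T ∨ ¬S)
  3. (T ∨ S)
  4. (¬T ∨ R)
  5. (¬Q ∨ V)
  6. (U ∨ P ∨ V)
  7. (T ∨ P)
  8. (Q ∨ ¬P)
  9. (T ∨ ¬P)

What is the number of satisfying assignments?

10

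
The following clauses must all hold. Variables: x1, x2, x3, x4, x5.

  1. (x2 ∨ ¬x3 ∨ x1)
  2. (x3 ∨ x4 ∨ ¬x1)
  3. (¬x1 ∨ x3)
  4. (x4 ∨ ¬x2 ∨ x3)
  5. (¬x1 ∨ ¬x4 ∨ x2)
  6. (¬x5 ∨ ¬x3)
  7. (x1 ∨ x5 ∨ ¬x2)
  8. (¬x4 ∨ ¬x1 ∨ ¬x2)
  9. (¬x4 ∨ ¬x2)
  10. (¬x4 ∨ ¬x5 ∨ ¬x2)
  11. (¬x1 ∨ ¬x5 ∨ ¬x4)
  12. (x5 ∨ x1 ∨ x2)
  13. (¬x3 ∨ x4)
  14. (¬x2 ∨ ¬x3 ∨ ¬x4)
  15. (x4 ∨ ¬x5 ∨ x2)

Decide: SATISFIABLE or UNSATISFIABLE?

SATISFIABLE

Set x1 = False and propagate.
Try x2 = False.
  then x3 is forced to False.
  then x5 is forced to True.
  then x4 is forced to True.
So x1 = False, x2 = False, x3 = False, x4 = True, x5 = True is a satisfying assignment.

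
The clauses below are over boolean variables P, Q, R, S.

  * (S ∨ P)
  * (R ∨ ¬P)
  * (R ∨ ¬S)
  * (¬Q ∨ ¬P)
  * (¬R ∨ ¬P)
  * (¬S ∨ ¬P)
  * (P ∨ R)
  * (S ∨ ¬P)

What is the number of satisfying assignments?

2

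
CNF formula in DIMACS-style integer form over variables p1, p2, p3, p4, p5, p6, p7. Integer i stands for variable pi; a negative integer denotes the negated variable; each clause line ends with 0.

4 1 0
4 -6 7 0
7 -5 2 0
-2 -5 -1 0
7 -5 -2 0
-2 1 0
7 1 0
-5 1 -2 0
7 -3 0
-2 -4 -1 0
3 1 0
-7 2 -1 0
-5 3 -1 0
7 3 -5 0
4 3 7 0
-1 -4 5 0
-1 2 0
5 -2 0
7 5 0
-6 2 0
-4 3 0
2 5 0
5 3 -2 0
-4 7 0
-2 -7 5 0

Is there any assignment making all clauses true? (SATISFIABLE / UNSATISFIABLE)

Pure literal: p6 appears only negated; assign p6 = False.
Branch on p1: take p1 = False.
  then p4 is forced to True.
  then p2 is forced to False.
  then p7 is forced to True.
  then p3 is forced to True.
  then p5 is forced to True.
So p1 = F  p2 = F  p3 = T  p4 = T  p5 = T  p6 = F  p7 = T is a satisfying assignment.

SATISFIABLE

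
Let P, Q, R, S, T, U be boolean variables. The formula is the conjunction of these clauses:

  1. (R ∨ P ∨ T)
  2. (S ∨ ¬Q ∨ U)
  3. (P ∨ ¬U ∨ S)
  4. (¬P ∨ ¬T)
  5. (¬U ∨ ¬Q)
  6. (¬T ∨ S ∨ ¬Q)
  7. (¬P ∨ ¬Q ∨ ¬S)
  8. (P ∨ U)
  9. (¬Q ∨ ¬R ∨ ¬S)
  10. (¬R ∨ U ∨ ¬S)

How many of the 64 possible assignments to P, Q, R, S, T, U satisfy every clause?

10

Case analysis on S and P:
  S=T, P=T: remaining (Q,R,T,U) ∈ {(F,F,F,F); (F,F,F,T); (F,T,F,T)} — 3.
  S=T, P=F: remaining (Q,R,T,U) ∈ {(F,F,T,T); (F,T,F,T); (F,T,T,T)} — 3.
  S=F, P=T: remaining (Q,R,T,U) ∈ {(F,F,F,F); (F,F,F,T); (F,T,F,F); (F,T,F,T)} — 4.
  S=F, P=F: a clause becomes empty — 0.
Total: 3 + 3 + 4 + 0 = 10.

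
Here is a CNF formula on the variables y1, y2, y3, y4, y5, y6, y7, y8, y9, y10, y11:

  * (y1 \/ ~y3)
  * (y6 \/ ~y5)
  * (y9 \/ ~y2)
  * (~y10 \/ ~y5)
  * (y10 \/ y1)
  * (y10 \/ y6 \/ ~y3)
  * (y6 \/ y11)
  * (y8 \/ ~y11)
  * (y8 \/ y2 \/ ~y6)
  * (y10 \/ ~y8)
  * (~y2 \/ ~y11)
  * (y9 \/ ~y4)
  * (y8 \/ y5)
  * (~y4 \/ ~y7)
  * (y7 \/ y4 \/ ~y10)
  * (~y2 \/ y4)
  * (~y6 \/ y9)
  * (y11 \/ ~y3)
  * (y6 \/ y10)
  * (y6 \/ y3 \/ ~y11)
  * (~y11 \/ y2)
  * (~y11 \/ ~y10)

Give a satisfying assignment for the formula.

Pure literal: y9 appears only positively; assign y9 = True.
Set y1 = False and propagate.
  then y3 is forced to False.
  then y10 is forced to True.
  then y5 is forced to False.
  then y8 is forced to True.
  then y11 is forced to False.
  then y6 is forced to True.
For the remaining variables, y2 = False, y4 = True, y7 = False works.

y1=0, y2=0, y3=0, y4=1, y5=0, y6=1, y7=0, y8=1, y9=1, y10=1, y11=0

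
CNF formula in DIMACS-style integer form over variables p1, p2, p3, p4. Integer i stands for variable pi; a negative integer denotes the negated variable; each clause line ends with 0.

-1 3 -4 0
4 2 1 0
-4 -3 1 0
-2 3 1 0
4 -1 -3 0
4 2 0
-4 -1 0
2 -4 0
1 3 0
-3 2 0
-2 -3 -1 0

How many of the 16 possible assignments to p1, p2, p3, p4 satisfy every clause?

2

The models are:
  p1=F p2=T p3=T p4=F
  p1=T p2=T p3=F p4=F
Count: 2.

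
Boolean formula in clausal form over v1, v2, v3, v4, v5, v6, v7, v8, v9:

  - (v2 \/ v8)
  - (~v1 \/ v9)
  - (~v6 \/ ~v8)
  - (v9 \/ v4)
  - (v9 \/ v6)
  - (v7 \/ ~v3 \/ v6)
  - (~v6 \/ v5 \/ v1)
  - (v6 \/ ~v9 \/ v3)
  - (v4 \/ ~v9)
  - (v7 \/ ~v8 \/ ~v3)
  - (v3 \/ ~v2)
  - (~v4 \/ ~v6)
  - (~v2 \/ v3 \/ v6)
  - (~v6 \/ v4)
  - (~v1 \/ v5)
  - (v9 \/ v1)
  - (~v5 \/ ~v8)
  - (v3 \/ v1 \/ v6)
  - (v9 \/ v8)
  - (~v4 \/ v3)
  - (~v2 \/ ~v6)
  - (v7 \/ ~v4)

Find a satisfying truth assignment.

v1=F, v2=T, v3=T, v4=T, v5=T, v6=F, v7=T, v8=F, v9=T

Pure literal: v7 appears only positively; assign v7 = True.
Branch on v1: take v1 = False.
  then v9 is forced to True.
  then v4 is forced to True.
  then v6 is forced to False.
  then v3 is forced to True.
For the remaining variables, v2 = True, v5 = True, v8 = False works.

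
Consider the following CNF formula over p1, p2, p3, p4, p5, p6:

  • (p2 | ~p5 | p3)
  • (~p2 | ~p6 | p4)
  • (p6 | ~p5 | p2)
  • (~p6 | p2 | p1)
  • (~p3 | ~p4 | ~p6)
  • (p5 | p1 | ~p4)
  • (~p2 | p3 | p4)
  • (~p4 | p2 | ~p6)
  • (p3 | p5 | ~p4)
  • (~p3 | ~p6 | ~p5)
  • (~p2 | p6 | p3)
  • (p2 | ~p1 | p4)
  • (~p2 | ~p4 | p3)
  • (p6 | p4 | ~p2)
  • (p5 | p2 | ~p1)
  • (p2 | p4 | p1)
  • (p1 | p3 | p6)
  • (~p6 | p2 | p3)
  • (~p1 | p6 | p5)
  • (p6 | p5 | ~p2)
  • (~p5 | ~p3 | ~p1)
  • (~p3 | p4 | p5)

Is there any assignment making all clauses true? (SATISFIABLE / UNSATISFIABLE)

SATISFIABLE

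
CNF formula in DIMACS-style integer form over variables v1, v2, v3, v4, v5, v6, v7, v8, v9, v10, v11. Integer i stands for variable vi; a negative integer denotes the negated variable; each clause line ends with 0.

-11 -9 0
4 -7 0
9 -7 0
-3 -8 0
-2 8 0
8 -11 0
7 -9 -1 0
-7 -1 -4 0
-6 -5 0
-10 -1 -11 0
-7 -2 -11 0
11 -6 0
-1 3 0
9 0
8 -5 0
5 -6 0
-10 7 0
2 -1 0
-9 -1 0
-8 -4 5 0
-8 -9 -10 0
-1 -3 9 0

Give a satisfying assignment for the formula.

v1 = F, v2 = F, v3 = F, v4 = T, v5 = F, v6 = F, v7 = T, v8 = F, v9 = T, v10 = F, v11 = F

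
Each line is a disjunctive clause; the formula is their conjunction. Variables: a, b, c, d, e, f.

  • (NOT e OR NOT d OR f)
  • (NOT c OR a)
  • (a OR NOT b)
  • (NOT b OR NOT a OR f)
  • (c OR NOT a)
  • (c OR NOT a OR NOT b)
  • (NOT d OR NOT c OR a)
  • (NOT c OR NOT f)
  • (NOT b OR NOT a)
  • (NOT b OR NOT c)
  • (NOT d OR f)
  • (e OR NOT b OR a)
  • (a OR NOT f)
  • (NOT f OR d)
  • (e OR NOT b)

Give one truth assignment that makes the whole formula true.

a = F, b = F, c = F, d = F, e = F, f = F

Pure literal: b appears only negated; assign b = False.
Try a = False.
  then c is forced to False.
  then f is forced to False.
  then d is forced to False.
e is now unconstrained; take e = False.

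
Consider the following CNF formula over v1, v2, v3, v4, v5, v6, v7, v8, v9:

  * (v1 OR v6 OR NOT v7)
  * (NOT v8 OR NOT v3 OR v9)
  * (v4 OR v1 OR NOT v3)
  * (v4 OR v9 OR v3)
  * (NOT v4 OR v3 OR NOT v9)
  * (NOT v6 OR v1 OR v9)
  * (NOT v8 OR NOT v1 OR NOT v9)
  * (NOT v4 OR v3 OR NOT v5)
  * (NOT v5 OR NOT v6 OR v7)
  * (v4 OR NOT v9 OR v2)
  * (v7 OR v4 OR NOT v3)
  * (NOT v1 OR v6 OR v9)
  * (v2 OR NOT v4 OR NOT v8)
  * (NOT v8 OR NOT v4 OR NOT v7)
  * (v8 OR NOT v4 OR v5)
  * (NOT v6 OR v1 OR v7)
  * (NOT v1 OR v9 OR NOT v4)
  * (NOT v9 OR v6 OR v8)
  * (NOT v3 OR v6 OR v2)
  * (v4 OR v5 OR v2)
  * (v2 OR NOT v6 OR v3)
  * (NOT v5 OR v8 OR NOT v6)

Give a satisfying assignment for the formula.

Pure literal: v2 appears only positively; assign v2 = True.
Set v1 = False and propagate.
For the remaining variables, v3 = False, v4 = True, v5 = False, v6 = False, v7 = False, v8 = True, v9 = False works.
Every clause has at least one true literal under this assignment.

v1=F, v2=T, v3=F, v4=T, v5=F, v6=F, v7=F, v8=T, v9=F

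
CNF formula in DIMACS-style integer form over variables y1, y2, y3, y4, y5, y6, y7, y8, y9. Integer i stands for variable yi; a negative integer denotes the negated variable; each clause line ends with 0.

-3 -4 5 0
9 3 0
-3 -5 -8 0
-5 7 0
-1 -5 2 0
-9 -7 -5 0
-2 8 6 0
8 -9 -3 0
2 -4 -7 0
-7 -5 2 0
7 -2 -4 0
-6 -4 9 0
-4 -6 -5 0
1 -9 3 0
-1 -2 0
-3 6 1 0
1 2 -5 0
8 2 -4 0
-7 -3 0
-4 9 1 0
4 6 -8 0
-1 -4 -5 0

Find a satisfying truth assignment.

y1 = T  y2 = F  y3 = F  y4 = F  y5 = F  y6 = F  y7 = T  y8 = F  y9 = T

Check each clause:
  1. (y5 ∨ ¬y3 ∨ ¬y4) — ¬y4 is true.
  2. (y9 ∨ y3) — y9 is true.
  3. (¬y5 ∨ ¬y8 ∨ ¬y3) — ¬y8 is true.
  4. (y7 ∨ ¬y5) — ¬y5 is true.
  5. (y2 ∨ ¬y1 ∨ ¬y5) — ¬y5 is true.
  6. (¬y9 ∨ ¬y5 ∨ ¬y7) — ¬y5 is true.
  7. (y8 ∨ ¬y2 ∨ y6) — ¬y2 is true.
  8. (y8 ∨ ¬y9 ∨ ¬y3) — ¬y3 is true.
  9. (¬y4 ∨ y2 ∨ ¬y7) — ¬y4 is true.
  10. (¬y5 ∨ y2 ∨ ¬y7) — ¬y5 is true.
  11. (¬y2 ∨ y7 ∨ ¬y4) — ¬y4 is true.
  12. (¬y4 ∨ y9 ∨ ¬y6) — y9 is true.
  13. (¬y5 ∨ ¬y4 ∨ ¬y6) — ¬y6 is true.
  14. (¬y9 ∨ y3 ∨ y1) — y1 is true.
  15. (¬y1 ∨ ¬y2) — ¬y2 is true.
  16. (¬y3 ∨ y1 ∨ y6) — y1 is true.
  17. (y2 ∨ ¬y5 ∨ y1) — y1 is true.
  18. (y8 ∨ ¬y4 ∨ y2) — ¬y4 is true.
  19. (¬y7 ∨ ¬y3) — ¬y3 is true.
  20. (¬y4 ∨ y9 ∨ y1) — y1 is true.
  21. (¬y8 ∨ y4 ∨ y6) — ¬y8 is true.
  22. (¬y4 ∨ ¬y1 ∨ ¬y5) — ¬y5 is true.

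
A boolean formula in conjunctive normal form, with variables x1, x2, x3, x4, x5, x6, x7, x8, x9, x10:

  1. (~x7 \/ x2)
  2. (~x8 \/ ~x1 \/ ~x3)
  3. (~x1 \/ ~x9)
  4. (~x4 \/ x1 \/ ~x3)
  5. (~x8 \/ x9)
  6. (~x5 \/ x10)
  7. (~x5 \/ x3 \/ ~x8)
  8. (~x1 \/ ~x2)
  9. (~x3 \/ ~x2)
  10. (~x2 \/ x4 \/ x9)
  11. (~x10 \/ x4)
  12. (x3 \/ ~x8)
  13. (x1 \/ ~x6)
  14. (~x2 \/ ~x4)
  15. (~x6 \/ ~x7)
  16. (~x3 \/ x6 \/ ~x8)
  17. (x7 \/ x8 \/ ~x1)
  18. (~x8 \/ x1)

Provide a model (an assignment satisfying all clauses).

x1 = 0, x2 = 0, x3 = 0, x4 = 1, x5 = 0, x6 = 0, x7 = 0, x8 = 0, x9 = 1, x10 = 0

Pure literal: x5 appears only negated; assign x5 = False.
Set x1 = False and propagate.
  then x6 is forced to False.
  then x8 is forced to False.
Branch on x2: take x2 = False.
  then x7 is forced to False.
Try x3 = False.
The remaining clauses are satisfied by x4 = True, x9 = True, x10 = False.
Every clause has at least one true literal under this assignment.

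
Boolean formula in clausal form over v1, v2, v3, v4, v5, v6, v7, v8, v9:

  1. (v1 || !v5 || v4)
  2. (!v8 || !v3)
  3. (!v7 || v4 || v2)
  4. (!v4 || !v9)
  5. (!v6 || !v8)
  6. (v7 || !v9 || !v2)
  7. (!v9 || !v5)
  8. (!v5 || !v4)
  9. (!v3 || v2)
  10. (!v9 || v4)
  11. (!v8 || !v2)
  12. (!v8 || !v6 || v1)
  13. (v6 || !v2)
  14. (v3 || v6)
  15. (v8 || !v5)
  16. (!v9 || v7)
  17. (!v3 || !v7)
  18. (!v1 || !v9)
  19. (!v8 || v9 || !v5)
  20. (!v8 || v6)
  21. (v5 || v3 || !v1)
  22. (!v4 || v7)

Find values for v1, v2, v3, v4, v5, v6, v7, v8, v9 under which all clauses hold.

v1 = T, v2 = T, v3 = T, v4 = F, v5 = F, v6 = T, v7 = F, v8 = F, v9 = F

Try v1 = True.
  then v9 is forced to False.
Branch on v2: take v2 = True.
  then v8 is forced to False.
  then v6 is forced to True.
  then v5 is forced to False.
  then v3 is forced to True.
  then v7 is forced to False.
  then v4 is forced to False.
Every clause has at least one true literal under this assignment.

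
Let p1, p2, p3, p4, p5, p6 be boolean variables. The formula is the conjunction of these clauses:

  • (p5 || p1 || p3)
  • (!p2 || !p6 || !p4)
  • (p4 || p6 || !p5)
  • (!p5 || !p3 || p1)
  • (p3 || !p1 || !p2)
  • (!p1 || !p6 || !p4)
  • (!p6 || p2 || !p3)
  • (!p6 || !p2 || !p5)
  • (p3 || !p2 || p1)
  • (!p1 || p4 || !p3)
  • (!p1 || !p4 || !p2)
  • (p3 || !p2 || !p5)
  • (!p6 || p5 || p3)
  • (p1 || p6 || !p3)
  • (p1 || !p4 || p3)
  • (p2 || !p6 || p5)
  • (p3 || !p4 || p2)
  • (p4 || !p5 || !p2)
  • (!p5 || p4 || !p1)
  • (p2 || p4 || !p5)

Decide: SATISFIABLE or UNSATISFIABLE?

SATISFIABLE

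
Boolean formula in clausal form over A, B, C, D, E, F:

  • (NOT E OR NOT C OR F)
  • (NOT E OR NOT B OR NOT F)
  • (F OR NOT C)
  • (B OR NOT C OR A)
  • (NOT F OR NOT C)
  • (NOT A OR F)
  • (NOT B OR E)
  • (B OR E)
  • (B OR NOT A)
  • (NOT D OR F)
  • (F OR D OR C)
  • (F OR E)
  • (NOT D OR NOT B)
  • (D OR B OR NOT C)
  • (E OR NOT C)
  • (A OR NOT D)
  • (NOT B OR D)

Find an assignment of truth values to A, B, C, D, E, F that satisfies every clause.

A=F, B=F, C=F, D=F, E=T, F=T

Try A = False.
  then D is forced to False.
  then B is forced to False.
  then C is forced to False.
  then E is forced to True.
  then F is forced to True.
Check each clause:
  1. (NOT C OR NOT E OR F) — NOT C is true.
  2. (NOT F OR NOT E OR NOT B) — NOT B is true.
  3. (NOT C OR F) — NOT C is true.
  4. (A OR NOT C OR B) — NOT C is true.
  5. (NOT C OR NOT F) — NOT C is true.
  6. (NOT A OR F) — NOT A is true.
  7. (E OR NOT B) — E is true.
  8. (E OR B) — E is true.
  9. (NOT A OR B) — NOT A is true.
  10. (NOT D OR F) — NOT D is true.
  11. (D OR C OR F) — F is true.
  12. (F OR E) — E is true.
  13. (NOT B OR NOT D) — NOT D is true.
  14. (D OR B OR NOT C) — NOT C is true.
  15. (E OR NOT C) — NOT C is true.
  16. (NOT D OR A) — NOT D is true.
  17. (D OR NOT B) — NOT B is true.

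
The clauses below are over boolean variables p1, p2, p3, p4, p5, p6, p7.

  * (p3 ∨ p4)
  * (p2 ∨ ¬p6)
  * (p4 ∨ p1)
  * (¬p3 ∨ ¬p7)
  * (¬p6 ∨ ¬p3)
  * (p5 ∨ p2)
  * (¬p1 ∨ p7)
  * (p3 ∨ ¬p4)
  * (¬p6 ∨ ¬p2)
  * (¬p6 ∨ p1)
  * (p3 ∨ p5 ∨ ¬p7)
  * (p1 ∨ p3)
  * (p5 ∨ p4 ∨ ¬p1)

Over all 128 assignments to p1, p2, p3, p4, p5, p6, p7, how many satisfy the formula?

3

Satisfying assignments:
  p1=0 p2=0 p3=1 p4=1 p5=1 p6=0 p7=0
  p1=0 p2=1 p3=1 p4=1 p5=0 p6=0 p7=0
  p1=0 p2=1 p3=1 p4=1 p5=1 p6=0 p7=0
That's 3 in total.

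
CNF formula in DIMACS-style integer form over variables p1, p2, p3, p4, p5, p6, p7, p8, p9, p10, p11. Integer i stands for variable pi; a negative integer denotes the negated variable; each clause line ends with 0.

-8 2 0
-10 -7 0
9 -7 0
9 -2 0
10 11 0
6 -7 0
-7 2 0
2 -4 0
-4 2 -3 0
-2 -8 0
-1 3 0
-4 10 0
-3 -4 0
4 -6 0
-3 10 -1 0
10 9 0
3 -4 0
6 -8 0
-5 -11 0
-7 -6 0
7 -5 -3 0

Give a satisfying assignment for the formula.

p1 = 0, p2 = 0, p3 = 0, p4 = 0, p5 = 0, p6 = 0, p7 = 0, p8 = 0, p9 = 1, p10 = 1, p11 = 0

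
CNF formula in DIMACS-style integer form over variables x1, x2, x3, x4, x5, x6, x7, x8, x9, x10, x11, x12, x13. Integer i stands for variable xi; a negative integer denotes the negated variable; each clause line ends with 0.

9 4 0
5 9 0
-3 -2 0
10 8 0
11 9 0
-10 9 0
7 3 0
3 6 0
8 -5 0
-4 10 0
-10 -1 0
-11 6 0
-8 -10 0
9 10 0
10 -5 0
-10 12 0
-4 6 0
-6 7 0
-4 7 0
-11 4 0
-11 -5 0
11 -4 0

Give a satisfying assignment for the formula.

x2 occurs only negated in the remaining clauses — set x2 = False.
Pure literal: x9 appears only positively; assign x9 = True.
Branch on x1: take x1 = True.
  then x10 is forced to False.
  then x8 is forced to True.
  then x4 is forced to False.
  then x5 is forced to False.
  then x11 is forced to False.
Branch on x3: take x3 = True.
For the remaining variables, x6 = False, x7 = False, x12 = True, x13 = False works.

x1=T  x2=F  x3=T  x4=F  x5=F  x6=F  x7=F  x8=T  x9=T  x10=F  x11=F  x12=T  x13=F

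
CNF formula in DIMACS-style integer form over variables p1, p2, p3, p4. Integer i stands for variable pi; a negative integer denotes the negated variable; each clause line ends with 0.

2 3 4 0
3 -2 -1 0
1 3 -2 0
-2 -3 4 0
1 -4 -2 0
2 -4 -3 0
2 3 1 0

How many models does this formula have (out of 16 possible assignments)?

Satisfying assignments:
  p1=F p2=F p3=T p4=F
  p1=T p2=F p3=F p4=T
  p1=T p2=F p3=T p4=F
  p1=T p2=T p3=T p4=T
Count: 4.

4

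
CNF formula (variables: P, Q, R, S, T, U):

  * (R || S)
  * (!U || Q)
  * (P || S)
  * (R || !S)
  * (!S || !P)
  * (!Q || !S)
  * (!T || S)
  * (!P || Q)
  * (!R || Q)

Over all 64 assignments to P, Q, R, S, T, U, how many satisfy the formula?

2

Satisfying assignments:
  P=T Q=T R=T S=F T=F U=F
  P=T Q=T R=T S=F T=F U=T
Count: 2.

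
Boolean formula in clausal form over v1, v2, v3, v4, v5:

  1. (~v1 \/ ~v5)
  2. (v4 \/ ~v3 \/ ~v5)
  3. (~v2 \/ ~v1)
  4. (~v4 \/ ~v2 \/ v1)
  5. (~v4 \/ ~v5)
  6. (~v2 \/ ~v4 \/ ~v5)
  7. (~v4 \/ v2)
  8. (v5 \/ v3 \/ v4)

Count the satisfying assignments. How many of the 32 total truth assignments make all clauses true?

5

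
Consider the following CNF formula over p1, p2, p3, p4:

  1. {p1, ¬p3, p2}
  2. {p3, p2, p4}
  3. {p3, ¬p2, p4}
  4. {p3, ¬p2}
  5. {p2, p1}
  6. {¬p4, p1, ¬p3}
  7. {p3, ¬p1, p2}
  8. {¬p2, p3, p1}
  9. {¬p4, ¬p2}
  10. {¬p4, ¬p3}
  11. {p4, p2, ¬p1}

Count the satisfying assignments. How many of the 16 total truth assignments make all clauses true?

2

Satisfying assignments:
  p1=F p2=T p3=T p4=F
  p1=T p2=T p3=T p4=F
That's 2 in total.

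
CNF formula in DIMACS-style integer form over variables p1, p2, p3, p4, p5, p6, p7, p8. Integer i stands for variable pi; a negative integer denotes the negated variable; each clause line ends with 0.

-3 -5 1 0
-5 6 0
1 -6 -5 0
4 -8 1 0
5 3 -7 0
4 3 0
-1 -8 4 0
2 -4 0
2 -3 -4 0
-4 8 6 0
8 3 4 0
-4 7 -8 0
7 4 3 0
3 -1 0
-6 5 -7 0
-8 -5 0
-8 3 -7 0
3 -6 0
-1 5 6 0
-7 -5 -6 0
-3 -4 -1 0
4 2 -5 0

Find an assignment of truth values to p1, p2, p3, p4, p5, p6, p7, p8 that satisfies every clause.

Pure literal: p2 appears only positively; assign p2 = True.
Try p1 = False.
Try p3 = True.
  then p5 is forced to False.
Try p4 = False.
  then p8 is forced to False.
For the remaining variables, p6 = True, p7 = False works.
Every clause has at least one true literal under this assignment.

p1=False, p2=True, p3=True, p4=False, p5=False, p6=True, p7=False, p8=False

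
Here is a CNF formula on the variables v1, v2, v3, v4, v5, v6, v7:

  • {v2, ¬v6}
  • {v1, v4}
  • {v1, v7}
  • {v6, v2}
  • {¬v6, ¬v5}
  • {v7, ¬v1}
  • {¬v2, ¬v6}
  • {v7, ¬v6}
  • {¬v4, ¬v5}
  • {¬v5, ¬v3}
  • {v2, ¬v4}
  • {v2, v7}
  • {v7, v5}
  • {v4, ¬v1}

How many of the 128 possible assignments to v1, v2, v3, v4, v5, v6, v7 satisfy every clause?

Satisfying assignments:
  v1=F v2=T v3=F v4=T v5=F v6=F v7=T
  v1=F v2=T v3=T v4=T v5=F v6=F v7=T
  v1=T v2=T v3=F v4=T v5=F v6=F v7=T
  v1=T v2=T v3=T v4=T v5=F v6=F v7=T
That's 4 in total.

4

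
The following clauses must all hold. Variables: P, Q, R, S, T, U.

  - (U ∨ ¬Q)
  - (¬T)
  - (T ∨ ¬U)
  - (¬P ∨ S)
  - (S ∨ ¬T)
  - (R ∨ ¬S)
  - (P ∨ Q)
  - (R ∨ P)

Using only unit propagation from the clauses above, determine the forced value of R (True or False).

True

(¬T) stands alone — T = False.
(¬U ∨ T) with T = False leaves only ¬U, so U = False.
(U ∨ ¬Q) with U = False leaves only ¬Q, so Q = False.
In (Q ∨ P), Q is now false; P must hold, so P = True.
In (S ∨ ¬P), ¬P is now false; S must hold, so S = True.
From (¬S ∨ R) and S = True: R = True.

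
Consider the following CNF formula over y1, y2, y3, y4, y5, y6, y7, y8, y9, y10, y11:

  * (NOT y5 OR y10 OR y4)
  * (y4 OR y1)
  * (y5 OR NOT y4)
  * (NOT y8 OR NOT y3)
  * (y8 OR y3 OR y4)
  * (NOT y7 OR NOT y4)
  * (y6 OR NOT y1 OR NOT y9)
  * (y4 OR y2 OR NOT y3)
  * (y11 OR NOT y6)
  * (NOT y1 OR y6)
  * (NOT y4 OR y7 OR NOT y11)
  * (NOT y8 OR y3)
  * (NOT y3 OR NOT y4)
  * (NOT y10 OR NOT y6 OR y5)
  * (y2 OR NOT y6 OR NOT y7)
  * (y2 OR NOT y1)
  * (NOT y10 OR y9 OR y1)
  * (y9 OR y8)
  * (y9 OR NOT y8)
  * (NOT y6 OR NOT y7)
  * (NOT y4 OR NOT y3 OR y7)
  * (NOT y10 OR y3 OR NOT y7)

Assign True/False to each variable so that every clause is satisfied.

y1=0  y2=0  y3=0  y4=1  y5=1  y6=0  y7=0  y8=0  y9=1  y10=1  y11=0

Check each clause:
  1. (NOT y5 OR y4 OR y10) — y10 is true.
  2. (y4 OR y1) — y4 is true.
  3. (y5 OR NOT y4) — y5 is true.
  4. (NOT y3 OR NOT y8) — NOT y8 is true.
  5. (y3 OR y4 OR y8) — y4 is true.
  6. (NOT y4 OR NOT y7) — NOT y7 is true.
  7. (y6 OR NOT y9 OR NOT y1) — NOT y1 is true.
  8. (y2 OR y4 OR NOT y3) — y4 is true.
  9. (y11 OR NOT y6) — NOT y6 is true.
  10. (y6 OR NOT y1) — NOT y1 is true.
  11. (y7 OR NOT y11 OR NOT y4) — NOT y11 is true.
  12. (NOT y8 OR y3) — NOT y8 is true.
  13. (NOT y3 OR NOT y4) — NOT y3 is true.
  14. (NOT y10 OR y5 OR NOT y6) — NOT y6 is true.
  15. (y2 OR NOT y6 OR NOT y7) — NOT y7 is true.
  16. (y2 OR NOT y1) — NOT y1 is true.
  17. (y9 OR y1 OR NOT y10) — y9 is true.
  18. (y8 OR y9) — y9 is true.
  19. (NOT y8 OR y9) — NOT y8 is true.
  20. (NOT y7 OR NOT y6) — NOT y7 is true.
  21. (NOT y4 OR y7 OR NOT y3) — NOT y3 is true.
  22. (y3 OR NOT y10 OR NOT y7) — NOT y7 is true.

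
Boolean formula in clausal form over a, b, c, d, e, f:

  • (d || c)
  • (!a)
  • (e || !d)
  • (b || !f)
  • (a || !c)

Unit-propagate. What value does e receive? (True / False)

(!a) stands alone — a = False.
(!c || a): since a = False, the clause reduces to (!c). c = False.
(c || d): since c = False, the clause reduces to (d). d = True.
From (!d || e) and d = True: e = True.

True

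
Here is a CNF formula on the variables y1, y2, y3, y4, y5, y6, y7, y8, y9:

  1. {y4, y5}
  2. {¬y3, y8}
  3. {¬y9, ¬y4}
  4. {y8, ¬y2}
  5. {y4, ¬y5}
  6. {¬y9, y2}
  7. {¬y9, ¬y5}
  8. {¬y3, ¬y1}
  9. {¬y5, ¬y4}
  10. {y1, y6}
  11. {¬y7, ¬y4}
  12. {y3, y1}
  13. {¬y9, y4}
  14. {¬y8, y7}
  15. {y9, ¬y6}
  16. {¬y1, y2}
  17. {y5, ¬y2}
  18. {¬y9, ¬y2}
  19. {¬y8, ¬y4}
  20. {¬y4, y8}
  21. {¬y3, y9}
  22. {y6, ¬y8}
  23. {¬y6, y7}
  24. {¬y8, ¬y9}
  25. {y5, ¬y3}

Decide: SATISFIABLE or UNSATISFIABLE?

y4 = True:
  propagation gives y9=False, y5=False, y7=False, y8=False; an empty clause results — contradiction.
y4 = False:
  propagation gives y5=True; an empty clause results — contradiction.
Every branch closes, so no satisfying assignment exists.

UNSATISFIABLE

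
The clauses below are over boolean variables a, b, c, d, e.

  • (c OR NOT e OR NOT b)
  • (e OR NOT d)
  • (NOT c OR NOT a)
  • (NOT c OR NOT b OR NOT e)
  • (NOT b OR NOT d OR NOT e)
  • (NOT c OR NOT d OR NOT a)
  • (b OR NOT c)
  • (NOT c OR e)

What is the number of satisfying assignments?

Split on c, then e.
  c=T, e=T: a clause becomes empty — 0.
  c=T, e=F: a clause becomes empty — 0.
  c=F, e=T: remaining (a,b,d) ∈ {(F,F,F); (F,F,T); (T,F,F); (T,F,T)} — 4.
  c=F, e=F: remaining (a,b,d) ∈ {(F,F,F); (F,T,F); (T,F,F); (T,T,F)} — 4.
Total: 0 + 0 + 4 + 4 = 8.

8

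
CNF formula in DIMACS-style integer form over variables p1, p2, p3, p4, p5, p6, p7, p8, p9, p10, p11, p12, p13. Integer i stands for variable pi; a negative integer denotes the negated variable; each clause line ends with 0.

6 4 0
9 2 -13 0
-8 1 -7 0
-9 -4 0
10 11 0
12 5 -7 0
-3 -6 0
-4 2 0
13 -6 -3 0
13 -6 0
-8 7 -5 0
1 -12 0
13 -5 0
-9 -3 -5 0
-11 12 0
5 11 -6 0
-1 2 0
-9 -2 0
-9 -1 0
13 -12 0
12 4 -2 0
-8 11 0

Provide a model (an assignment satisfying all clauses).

p1=True, p2=True, p3=False, p4=True, p5=False, p6=False, p7=False, p8=False, p9=False, p10=False, p11=True, p12=True, p13=True

Check each clause:
  1. (p4 OR p6) — p4 is true.
  2. (p9 OR NOT p13 OR p2) — p2 is true.
  3. (NOT p7 OR p1 OR NOT p8) — NOT p8 is true.
  4. (NOT p9 OR NOT p4) — NOT p9 is true.
  5. (p10 OR p11) — p11 is true.
  6. (p12 OR p5 OR NOT p7) — NOT p7 is true.
  7. (NOT p3 OR NOT p6) — NOT p6 is true.
  8. (NOT p4 OR p2) — p2 is true.
  9. (NOT p6 OR NOT p3 OR p13) — p13 is true.
  10. (p13 OR NOT p6) — NOT p6 is true.
  11. (p7 OR NOT p8 OR NOT p5) — NOT p8 is true.
  12. (p1 OR NOT p12) — p1 is true.
  13. (p13 OR NOT p5) — NOT p5 is true.
  14. (NOT p5 OR NOT p9 OR NOT p3) — NOT p5 is true.
  15. (NOT p11 OR p12) — p12 is true.
  16. (p11 OR NOT p6 OR p5) — NOT p6 is true.
  17. (NOT p1 OR p2) — p2 is true.
  18. (NOT p2 OR NOT p9) — NOT p9 is true.
  19. (NOT p9 OR NOT p1) — NOT p9 is true.
  20. (p13 OR NOT p12) — p13 is true.
  21. (NOT p2 OR p12 OR p4) — p12 is true.
  22. (p11 OR NOT p8) — NOT p8 is true.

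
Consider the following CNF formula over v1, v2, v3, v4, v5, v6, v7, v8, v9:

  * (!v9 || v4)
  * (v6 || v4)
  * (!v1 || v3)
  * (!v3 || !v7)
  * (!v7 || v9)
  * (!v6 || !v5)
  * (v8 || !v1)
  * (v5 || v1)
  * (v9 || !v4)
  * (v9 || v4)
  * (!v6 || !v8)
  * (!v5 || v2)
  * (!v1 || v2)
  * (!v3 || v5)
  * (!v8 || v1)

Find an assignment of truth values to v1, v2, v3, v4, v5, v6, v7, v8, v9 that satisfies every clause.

v1=F, v2=T, v3=F, v4=T, v5=T, v6=F, v7=F, v8=F, v9=T

Pure literal: v2 appears only positively; assign v2 = True.
v7 occurs only negated in the remaining clauses — set v7 = False.
Set v1 = False and propagate.
  then v5 is forced to True.
  then v6 is forced to False.
  then v4 is forced to True.
  then v9 is forced to True.
  then v8 is forced to False.
v3 is now unconstrained; take v3 = False.
Every clause has at least one true literal under this assignment.
Check each clause:
  1. (v4 || !v9) — v4 is true.
  2. (v6 || v4) — v4 is true.
  3. (v3 || !v1) — !v1 is true.
  4. (!v7 || !v3) — !v7 is true.
  5. (v9 || !v7) — !v7 is true.
  6. (!v5 || !v6) — !v6 is true.
  7. (!v1 || v8) — !v1 is true.
  8. (v5 || v1) — v5 is true.
  9. (!v4 || v9) — v9 is true.
  10. (v9 || v4) — v9 is true.
  11. (!v6 || !v8) — !v8 is true.
  12. (v2 || !v5) — v2 is true.
  13. (v2 || !v1) — v2 is true.
  14. (!v3 || v5) — v5 is true.
  15. (!v8 || v1) — !v8 is true.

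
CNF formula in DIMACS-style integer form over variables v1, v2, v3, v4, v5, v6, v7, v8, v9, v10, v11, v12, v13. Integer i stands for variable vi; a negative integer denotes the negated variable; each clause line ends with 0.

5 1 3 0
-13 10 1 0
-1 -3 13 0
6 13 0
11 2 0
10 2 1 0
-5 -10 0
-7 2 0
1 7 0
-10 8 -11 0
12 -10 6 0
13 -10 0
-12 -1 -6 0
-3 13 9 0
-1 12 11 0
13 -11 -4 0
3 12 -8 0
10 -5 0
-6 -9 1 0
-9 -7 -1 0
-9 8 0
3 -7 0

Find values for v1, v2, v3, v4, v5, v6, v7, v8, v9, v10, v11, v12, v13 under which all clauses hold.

v1 = T  v2 = T  v3 = F  v4 = T  v5 = F  v6 = T  v7 = F  v8 = F  v9 = F  v10 = F  v11 = T  v12 = F  v13 = T

v2 occurs only positively in the remaining clauses — set v2 = True.
Try v1 = True.
The remaining clauses are satisfied by v3 = False, v4 = True, v5 = False, v6 = True, v7 = False, v8 = False, v9 = False, v10 = False, v11 = True, v12 = False, v13 = True.
Every clause has at least one true literal under this assignment.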